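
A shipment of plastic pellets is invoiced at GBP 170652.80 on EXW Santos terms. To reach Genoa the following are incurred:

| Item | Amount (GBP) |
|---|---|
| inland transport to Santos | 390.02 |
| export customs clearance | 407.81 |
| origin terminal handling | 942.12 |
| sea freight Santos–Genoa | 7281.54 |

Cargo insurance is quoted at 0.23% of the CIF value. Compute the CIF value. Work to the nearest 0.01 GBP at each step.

CIF value: GBP 180088.49

Let C be the CIF value. C = EXW price + pre-shipment costs + freight + 0.23% × C
C − 0.23% × C = 170652.80 + 390.02 + 407.81 + 942.12 + 7281.54
0.9977 × C = 179674.29
C = 179674.29 / 0.9977 = 180088.49
Insurance premium = 0.23% × 180088.49 = 414.20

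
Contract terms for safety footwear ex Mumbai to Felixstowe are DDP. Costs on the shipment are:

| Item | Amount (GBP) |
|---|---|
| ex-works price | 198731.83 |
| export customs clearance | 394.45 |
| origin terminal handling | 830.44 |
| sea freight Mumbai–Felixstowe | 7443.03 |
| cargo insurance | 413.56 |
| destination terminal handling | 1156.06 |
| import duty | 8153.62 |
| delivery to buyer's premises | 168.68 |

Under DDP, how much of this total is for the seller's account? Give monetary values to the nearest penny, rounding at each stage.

Seller's account: GBP 217291.67

DDP: the seller bears all costs including import duty.
Seller's account: goods 198731.83 + export clearance 394.45 + origin terminal 830.44 + freight 7443.03 + insurance 413.56 + destination terminal 1156.06 + duty 8153.62 + delivery 168.68 = 217291.67
Buyer's account: 0.00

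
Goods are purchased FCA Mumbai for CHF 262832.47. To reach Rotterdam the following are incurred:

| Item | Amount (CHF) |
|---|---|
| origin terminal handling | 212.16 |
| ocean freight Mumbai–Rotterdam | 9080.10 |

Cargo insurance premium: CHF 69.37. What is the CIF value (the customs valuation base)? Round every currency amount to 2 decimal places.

CIF = FCA price + pre-shipment costs + freight + insurance
CIF = 262832.47 + 212.16 + 9080.10 + 69.37 = 272194.10

CIF value: CHF 272194.10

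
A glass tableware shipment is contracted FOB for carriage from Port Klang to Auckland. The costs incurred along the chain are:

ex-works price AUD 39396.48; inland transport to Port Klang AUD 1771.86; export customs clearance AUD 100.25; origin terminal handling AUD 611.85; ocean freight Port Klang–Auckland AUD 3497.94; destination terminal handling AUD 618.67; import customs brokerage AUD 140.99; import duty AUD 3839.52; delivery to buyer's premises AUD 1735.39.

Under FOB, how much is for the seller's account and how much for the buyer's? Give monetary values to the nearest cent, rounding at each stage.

Seller: AUD 41880.44; buyer: AUD 9832.51

FOB: the seller bears costs until goods are on board at the origin port; the buyer bears freight, insurance and all costs thereafter.
Seller's account: goods 39396.48 + inland to port 1771.86 + export clearance 100.25 + origin terminal 611.85 = 41880.44
Buyer's account: freight 3497.94 + destination terminal 618.67 + brokerage 140.99 + duty 3839.52 + delivery 1735.39 = 9832.51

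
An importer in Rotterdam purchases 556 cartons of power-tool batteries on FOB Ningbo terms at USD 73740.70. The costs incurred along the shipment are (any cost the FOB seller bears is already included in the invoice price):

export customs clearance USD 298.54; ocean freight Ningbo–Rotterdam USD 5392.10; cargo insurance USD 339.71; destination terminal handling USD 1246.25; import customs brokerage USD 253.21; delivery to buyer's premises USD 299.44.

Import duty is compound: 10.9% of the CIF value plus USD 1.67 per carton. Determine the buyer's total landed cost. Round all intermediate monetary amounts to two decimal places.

Total landed cost: USD 90862.43

FOB: the seller bears costs until goods are on board at the origin port; the buyer bears freight, insurance and all costs thereafter.
Already in the invoice (seller's account under FOB): export clearance — exclude.
CIF value = FOB price + freight + insurance = 73740.70 + 5392.10 + 339.71 = 79472.51
Ad valorem component: 79472.51 × 10.9% = 8662.50
Specific component: 556 × 1.67 = 928.52
Import duty = 8662.50 + 928.52 = 9591.02
Buyer bears: freight 5392.10 + insurance 339.71 + destination terminal 1246.25 + brokerage 253.21 + delivery 299.44 + duty 9591.02 = 17121.73
Landed cost = invoice 73740.70 + 17121.73 = 90862.43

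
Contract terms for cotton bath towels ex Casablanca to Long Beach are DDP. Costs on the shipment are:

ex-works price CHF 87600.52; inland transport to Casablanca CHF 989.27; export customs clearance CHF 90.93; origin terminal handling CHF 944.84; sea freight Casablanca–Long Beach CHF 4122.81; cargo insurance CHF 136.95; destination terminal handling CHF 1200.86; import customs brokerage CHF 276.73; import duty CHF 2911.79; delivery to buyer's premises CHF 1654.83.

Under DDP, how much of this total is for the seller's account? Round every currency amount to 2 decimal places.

DDP: the seller bears all costs including import duty.
Seller's account: goods 87600.52 + inland to port 989.27 + export clearance 90.93 + origin terminal 944.84 + freight 4122.81 + insurance 136.95 + destination terminal 1200.86 + brokerage 276.73 + duty 2911.79 + delivery 1654.83 = 99929.53
Buyer's account: 0.00

Seller's account: CHF 99929.53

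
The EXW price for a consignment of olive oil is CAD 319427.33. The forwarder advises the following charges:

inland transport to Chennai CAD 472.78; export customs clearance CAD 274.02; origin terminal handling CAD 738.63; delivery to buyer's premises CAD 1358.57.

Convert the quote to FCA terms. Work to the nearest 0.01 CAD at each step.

Not relevant to the conversion: origin terminal, delivery — on the buyer under both terms; not part of either seller's price.
From EXW to FCA, the seller additionally bears: inland to port, export clearance.
FCA price = 319427.33 + 472.78 + 274.02 = 320174.13

FCA price: CAD 320174.13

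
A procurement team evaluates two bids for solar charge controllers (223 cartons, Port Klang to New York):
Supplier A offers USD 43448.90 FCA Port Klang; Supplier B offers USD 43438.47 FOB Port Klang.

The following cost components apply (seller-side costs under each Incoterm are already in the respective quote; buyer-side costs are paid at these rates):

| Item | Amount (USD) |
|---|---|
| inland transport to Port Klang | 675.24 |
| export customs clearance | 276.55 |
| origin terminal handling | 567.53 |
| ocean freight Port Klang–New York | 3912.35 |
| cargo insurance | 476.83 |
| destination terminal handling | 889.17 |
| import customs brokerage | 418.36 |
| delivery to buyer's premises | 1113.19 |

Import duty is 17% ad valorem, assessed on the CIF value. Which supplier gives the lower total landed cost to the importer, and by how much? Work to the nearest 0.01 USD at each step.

Supplier B is cheaper by USD 676.21

Supplier A (FCA):
CIF value = FCA price + origin terminal + freight + insurance = 43448.90 + 567.53 + 3912.35 + 476.83 = 48405.61
Import duty = 48405.61 × 17% = 8228.95
Buyer bears (A): 567.53 + 3912.35 + 476.83 + 889.17 + 418.36 + 1113.19 = 7377.43
Landed cost (A) = invoice 43448.90 + 7377.43 + duty 8228.95 = 59055.28
Supplier B (FOB):
CIF value = FOB price + freight + insurance = 43438.47 + 3912.35 + 476.83 = 47827.65
Import duty = 47827.65 × 17% = 8130.70
Buyer bears (B): 3912.35 + 476.83 + 889.17 + 418.36 + 1113.19 = 6809.90
Landed cost (B) = invoice 43438.47 + 6809.90 + duty 8130.70 = 58379.07
Difference = |59055.28 − 58379.07| = 676.21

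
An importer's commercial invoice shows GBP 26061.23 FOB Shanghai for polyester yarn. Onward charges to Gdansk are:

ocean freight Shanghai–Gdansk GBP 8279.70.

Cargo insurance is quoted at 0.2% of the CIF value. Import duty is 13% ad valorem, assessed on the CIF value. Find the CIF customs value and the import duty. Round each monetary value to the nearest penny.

Let C be the CIF value. C = FOB price + freight + 0.2% × C
C − 0.2% × C = 26061.23 + 8279.70
0.998 × C = 34340.93
C = 34340.93 / 0.998 = 34409.75
Insurance premium = 0.2% × 34409.75 = 68.82
Import duty = 34409.75 × 13% = 4473.27

CIF value: GBP 34409.75; import duty: GBP 4473.27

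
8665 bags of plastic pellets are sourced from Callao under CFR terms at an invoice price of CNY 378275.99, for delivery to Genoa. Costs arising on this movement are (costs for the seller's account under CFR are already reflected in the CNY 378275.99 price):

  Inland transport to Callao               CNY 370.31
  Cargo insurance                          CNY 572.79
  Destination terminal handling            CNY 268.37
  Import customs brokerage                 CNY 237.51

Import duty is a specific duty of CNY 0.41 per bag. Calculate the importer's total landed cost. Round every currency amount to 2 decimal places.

Total landed cost: CNY 382907.31

CFR: the seller pays costs through ocean freight to the destination port, but not insurance.
Already in the invoice (seller's account under CFR): inland to port — exclude.
CIF value = CFR price + insurance = 378275.99 + 572.79 = 378848.78
Import duty = 8665 × 0.41 = 3552.65
Buyer bears: insurance 572.79 + destination terminal 268.37 + brokerage 237.51 + duty 3552.65 = 4631.32
Landed cost = invoice 378275.99 + 4631.32 = 382907.31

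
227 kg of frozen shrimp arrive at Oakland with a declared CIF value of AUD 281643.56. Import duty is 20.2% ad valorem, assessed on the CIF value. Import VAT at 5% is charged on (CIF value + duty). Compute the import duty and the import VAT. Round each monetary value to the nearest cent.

Import duty = 281643.56 × 20.2% = 56892.00
VAT base = CIF + duty = 281643.56 + 56892.00 = 338535.56
Import VAT = 338535.56 × 5% = 16926.78

Import duty: AUD 56892.00; import VAT: AUD 16926.78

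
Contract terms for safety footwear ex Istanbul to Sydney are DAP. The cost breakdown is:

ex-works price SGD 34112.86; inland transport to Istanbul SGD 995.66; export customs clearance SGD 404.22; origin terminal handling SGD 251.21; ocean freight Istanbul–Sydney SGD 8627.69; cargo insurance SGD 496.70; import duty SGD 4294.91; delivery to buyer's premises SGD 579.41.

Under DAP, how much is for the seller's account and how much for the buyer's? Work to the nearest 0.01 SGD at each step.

Seller: SGD 45467.75; buyer: SGD 4294.91

DAP: the seller bears all costs to the named destination except import duty and clearance.
Seller's account: goods 34112.86 + inland to port 995.66 + export clearance 404.22 + origin terminal 251.21 + freight 8627.69 + insurance 496.70 + delivery 579.41 = 45467.75
Buyer's account: duty 4294.91 = 4294.91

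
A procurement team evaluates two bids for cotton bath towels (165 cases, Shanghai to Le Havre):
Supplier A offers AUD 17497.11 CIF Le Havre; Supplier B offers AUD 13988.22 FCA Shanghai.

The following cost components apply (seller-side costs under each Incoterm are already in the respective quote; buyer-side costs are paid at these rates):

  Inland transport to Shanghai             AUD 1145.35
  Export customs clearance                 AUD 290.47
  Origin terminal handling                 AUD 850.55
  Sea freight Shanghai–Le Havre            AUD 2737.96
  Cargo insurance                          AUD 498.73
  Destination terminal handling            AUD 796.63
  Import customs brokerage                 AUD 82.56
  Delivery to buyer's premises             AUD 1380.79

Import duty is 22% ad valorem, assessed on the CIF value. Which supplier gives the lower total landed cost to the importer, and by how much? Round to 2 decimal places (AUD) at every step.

Supplier A is cheaper by AUD 705.59

Supplier A (CIF):
The CIF price already equals the CIF value: 17497.11
Import duty = 17497.11 × 22% = 3849.36
Buyer bears (A): 796.63 + 82.56 + 1380.79 = 2259.98
Landed cost (A) = invoice 17497.11 + 2259.98 + duty 3849.36 = 23606.45
Supplier B (FCA):
CIF value = FCA price + origin terminal + freight + insurance = 13988.22 + 850.55 + 2737.96 + 498.73 = 18075.46
Import duty = 18075.46 × 22% = 3976.60
Buyer bears (B): 850.55 + 2737.96 + 498.73 + 796.63 + 82.56 + 1380.79 = 6347.22
Landed cost (B) = invoice 13988.22 + 6347.22 + duty 3976.60 = 24312.04
Difference = |23606.45 − 24312.04| = 705.59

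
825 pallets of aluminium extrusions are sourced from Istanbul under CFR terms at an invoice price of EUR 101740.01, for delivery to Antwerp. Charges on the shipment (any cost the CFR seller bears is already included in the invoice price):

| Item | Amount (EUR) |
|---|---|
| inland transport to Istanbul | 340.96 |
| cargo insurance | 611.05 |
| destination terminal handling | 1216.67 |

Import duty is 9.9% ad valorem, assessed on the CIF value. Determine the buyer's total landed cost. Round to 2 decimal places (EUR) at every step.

CFR: the seller pays costs through ocean freight to the destination port, but not insurance.
Already in the invoice (seller's account under CFR): inland to port — exclude.
CIF value = CFR price + insurance = 101740.01 + 611.05 = 102351.06
Import duty = 102351.06 × 9.9% = 10132.75
Buyer bears: insurance 611.05 + destination terminal 1216.67 + duty 10132.75 = 11960.47
Landed cost = invoice 101740.01 + 11960.47 = 113700.48

Total landed cost: EUR 113700.48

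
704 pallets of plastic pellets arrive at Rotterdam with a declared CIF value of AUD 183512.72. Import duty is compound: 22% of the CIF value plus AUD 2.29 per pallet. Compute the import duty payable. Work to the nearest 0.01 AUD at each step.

Import duty: AUD 41984.96

Ad valorem component: 183512.72 × 22% = 40372.80
Specific component: 704 × 2.29 = 1612.16
Import duty = 40372.80 + 1612.16 = 41984.96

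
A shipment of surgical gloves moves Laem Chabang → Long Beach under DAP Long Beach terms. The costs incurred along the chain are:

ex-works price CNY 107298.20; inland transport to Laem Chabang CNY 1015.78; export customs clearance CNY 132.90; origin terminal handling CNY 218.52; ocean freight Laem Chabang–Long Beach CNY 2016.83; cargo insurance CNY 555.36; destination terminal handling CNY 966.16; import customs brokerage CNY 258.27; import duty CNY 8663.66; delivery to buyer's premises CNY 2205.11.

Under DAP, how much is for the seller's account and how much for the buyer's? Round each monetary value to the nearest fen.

Seller: CNY 114408.86; buyer: CNY 8921.93

DAP: the seller bears all costs to the named destination except import duty and clearance.
Seller's account: goods 107298.20 + inland to port 1015.78 + export clearance 132.90 + origin terminal 218.52 + freight 2016.83 + insurance 555.36 + destination terminal 966.16 + delivery 2205.11 = 114408.86
Buyer's account: brokerage 258.27 + duty 8663.66 = 8921.93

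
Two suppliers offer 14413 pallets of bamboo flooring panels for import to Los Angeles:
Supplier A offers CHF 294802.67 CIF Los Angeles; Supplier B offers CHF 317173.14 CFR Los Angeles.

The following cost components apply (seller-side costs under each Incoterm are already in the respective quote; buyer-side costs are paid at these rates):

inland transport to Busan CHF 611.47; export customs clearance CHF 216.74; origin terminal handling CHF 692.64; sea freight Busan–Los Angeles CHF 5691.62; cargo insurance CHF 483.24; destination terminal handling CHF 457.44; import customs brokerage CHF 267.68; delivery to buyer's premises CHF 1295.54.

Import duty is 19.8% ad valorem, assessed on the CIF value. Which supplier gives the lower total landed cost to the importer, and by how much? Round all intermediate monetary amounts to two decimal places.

Supplier A (CIF):
The CIF price already equals the CIF value: 294802.67
Import duty = 294802.67 × 19.8% = 58370.93
Buyer bears (A): 457.44 + 267.68 + 1295.54 = 2020.66
Landed cost (A) = invoice 294802.67 + 2020.66 + duty 58370.93 = 355194.26
Supplier B (CFR):
CIF value = CFR price + insurance = 317173.14 + 483.24 = 317656.38
Import duty = 317656.38 × 19.8% = 62895.96
Buyer bears (B): 483.24 + 457.44 + 267.68 + 1295.54 = 2503.90
Landed cost (B) = invoice 317173.14 + 2503.90 + duty 62895.96 = 382573.00
Difference = |355194.26 − 382573.00| = 27378.74

Supplier A is cheaper by CHF 27378.74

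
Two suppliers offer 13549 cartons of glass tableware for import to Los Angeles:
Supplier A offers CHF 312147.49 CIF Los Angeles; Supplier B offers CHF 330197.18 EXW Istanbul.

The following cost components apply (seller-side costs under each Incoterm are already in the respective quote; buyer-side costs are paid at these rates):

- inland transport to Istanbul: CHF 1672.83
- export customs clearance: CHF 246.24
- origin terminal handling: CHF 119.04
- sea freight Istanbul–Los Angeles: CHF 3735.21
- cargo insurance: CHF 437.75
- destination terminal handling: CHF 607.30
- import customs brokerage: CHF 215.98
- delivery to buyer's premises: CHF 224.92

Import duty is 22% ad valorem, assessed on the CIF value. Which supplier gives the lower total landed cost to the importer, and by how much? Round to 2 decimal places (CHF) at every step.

Supplier A (CIF):
The CIF price already equals the CIF value: 312147.49
Import duty = 312147.49 × 22% = 68672.45
Buyer bears (A): 607.30 + 215.98 + 224.92 = 1048.20
Landed cost (A) = invoice 312147.49 + 1048.20 + duty 68672.45 = 381868.14
Supplier B (EXW):
CIF value = EXW price + inland to port + export clearance + origin terminal + freight + insurance = 330197.18 + 1672.83 + 246.24 + 119.04 + 3735.21 + 437.75 = 336408.25
Import duty = 336408.25 × 22% = 74009.82
Buyer bears (B): 1672.83 + 246.24 + 119.04 + 3735.21 + 437.75 + 607.30 + 215.98 + 224.92 = 7259.27
Landed cost (B) = invoice 330197.18 + 7259.27 + duty 74009.82 = 411466.27
Difference = |381868.14 − 411466.27| = 29598.13

Supplier A is cheaper by CHF 29598.13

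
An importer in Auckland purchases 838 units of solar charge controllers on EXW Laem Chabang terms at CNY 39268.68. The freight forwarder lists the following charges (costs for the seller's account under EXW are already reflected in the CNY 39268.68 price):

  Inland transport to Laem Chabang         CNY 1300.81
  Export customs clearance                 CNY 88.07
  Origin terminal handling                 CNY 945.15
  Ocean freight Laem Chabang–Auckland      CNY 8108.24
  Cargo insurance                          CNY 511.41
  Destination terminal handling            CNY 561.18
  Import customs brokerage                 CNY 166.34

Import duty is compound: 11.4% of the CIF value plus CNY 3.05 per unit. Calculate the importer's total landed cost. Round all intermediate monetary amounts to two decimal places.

Total landed cost: CNY 59231.13

EXW: the seller makes goods available at their premises; the buyer bears all onward costs.
CIF value = EXW price + inland to port + export clearance + origin terminal + freight + insurance = 39268.68 + 1300.81 + 88.07 + 945.15 + 8108.24 + 511.41 = 50222.36
Ad valorem component: 50222.36 × 11.4% = 5725.35
Specific component: 838 × 3.05 = 2555.90
Import duty = 5725.35 + 2555.90 = 8281.25
Buyer bears: inland to port 1300.81 + export clearance 88.07 + origin terminal 945.15 + freight 8108.24 + insurance 511.41 + destination terminal 561.18 + brokerage 166.34 + duty 8281.25 = 19962.45
Landed cost = invoice 39268.68 + 19962.45 = 59231.13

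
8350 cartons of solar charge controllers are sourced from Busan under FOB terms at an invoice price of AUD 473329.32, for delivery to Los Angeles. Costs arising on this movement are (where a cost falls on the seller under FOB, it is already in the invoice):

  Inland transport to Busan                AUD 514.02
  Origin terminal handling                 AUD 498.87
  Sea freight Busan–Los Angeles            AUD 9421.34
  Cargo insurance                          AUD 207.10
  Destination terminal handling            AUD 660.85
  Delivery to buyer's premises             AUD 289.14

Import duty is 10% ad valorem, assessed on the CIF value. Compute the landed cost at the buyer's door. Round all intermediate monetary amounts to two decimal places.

FOB: the seller bears costs until goods are on board at the origin port; the buyer bears freight, insurance and all costs thereafter.
Already in the invoice (seller's account under FOB): inland to port, origin terminal — exclude.
CIF value = FOB price + freight + insurance = 473329.32 + 9421.34 + 207.10 = 482957.76
Import duty = 482957.76 × 10% = 48295.78
Buyer bears: freight 9421.34 + insurance 207.10 + destination terminal 660.85 + delivery 289.14 + duty 48295.78 = 58874.21
Landed cost = invoice 473329.32 + 58874.21 = 532203.53

Total landed cost: AUD 532203.53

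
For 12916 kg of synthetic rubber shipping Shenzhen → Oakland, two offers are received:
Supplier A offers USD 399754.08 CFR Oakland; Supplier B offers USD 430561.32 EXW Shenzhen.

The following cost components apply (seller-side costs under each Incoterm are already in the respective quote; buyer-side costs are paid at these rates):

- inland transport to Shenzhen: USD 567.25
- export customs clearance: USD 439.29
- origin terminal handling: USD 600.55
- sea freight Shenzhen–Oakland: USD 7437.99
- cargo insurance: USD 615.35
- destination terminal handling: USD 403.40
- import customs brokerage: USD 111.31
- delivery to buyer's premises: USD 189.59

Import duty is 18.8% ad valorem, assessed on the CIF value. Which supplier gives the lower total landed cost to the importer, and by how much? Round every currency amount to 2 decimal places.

Supplier A (CFR):
CIF value = CFR price + insurance = 399754.08 + 615.35 = 400369.43
Import duty = 400369.43 × 18.8% = 75269.45
Buyer bears (A): 615.35 + 403.40 + 111.31 + 189.59 = 1319.65
Landed cost (A) = invoice 399754.08 + 1319.65 + duty 75269.45 = 476343.18
Supplier B (EXW):
CIF value = EXW price + inland to port + export clearance + origin terminal + freight + insurance = 430561.32 + 567.25 + 439.29 + 600.55 + 7437.99 + 615.35 = 440221.75
Import duty = 440221.75 × 18.8% = 82761.69
Buyer bears (B): 567.25 + 439.29 + 600.55 + 7437.99 + 615.35 + 403.40 + 111.31 + 189.59 = 10364.73
Landed cost (B) = invoice 430561.32 + 10364.73 + duty 82761.69 = 523687.74
Difference = |476343.18 − 523687.74| = 47344.56

Supplier A is cheaper by USD 47344.56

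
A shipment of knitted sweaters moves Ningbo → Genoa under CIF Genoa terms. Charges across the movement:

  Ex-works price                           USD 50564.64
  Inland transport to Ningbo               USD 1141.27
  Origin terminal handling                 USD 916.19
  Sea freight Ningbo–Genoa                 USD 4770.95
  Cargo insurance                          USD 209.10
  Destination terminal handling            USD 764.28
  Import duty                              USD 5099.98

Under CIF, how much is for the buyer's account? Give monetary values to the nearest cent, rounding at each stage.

CIF: the seller pays costs through ocean freight and marine insurance to the destination port.
Seller's account: goods 50564.64 + inland to port 1141.27 + origin terminal 916.19 + freight 4770.95 + insurance 209.10 = 57602.15
Buyer's account: destination terminal 764.28 + duty 5099.98 = 5864.26

Buyer's account: USD 5864.26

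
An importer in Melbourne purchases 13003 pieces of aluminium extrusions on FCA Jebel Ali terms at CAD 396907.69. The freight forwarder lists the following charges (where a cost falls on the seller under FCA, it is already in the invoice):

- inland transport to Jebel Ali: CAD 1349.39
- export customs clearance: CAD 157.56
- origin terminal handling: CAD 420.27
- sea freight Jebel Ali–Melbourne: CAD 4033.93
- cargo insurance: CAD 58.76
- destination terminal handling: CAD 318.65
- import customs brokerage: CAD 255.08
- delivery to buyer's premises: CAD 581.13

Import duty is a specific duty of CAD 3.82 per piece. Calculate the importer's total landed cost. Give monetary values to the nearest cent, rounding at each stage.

Total landed cost: CAD 452246.97

FCA: the seller delivers export-cleared goods to the carrier; the buyer bears costs from that point.
Already in the invoice (seller's account under FCA): inland to port, export clearance — exclude.
CIF value = FCA price + origin terminal + freight + insurance = 396907.69 + 420.27 + 4033.93 + 58.76 = 401420.65
Import duty = 13003 × 3.82 = 49671.46
Buyer bears: origin terminal 420.27 + freight 4033.93 + insurance 58.76 + destination terminal 318.65 + brokerage 255.08 + delivery 581.13 + duty 49671.46 = 55339.28
Landed cost = invoice 396907.69 + 55339.28 = 452246.97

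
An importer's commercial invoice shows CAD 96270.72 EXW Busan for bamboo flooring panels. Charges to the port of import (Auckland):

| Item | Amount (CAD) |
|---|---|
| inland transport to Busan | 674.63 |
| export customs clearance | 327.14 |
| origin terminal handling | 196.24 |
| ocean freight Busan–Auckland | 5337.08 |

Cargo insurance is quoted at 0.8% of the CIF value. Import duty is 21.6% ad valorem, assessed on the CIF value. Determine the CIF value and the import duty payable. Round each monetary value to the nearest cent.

CIF value: CAD 103634.89; import duty: CAD 22385.14

Let C be the CIF value. C = EXW price + pre-shipment costs + freight + 0.8% × C
C − 0.8% × C = 96270.72 + 674.63 + 327.14 + 196.24 + 5337.08
0.992 × C = 102805.81
C = 102805.81 / 0.992 = 103634.89
Insurance premium = 0.8% × 103634.89 = 829.08
Import duty = 103634.89 × 21.6% = 22385.14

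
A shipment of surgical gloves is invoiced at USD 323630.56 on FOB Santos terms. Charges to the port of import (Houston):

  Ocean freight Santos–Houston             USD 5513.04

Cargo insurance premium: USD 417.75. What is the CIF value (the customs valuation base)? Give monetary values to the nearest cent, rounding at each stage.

CIF = FOB price + freight + insurance
CIF = 323630.56 + 5513.04 + 417.75 = 329561.35

CIF value: USD 329561.35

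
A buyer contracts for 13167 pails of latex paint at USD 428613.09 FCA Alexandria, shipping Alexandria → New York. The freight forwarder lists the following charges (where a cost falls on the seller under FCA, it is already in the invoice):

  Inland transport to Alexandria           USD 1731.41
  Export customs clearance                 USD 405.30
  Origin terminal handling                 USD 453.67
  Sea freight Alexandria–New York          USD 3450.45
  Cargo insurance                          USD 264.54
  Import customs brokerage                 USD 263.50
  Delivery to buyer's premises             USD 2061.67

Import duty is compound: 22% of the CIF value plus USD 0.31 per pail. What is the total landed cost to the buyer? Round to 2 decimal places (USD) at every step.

FCA: the seller delivers export-cleared goods to the carrier; the buyer bears costs from that point.
Already in the invoice (seller's account under FCA): inland to port, export clearance — exclude.
CIF value = FCA price + origin terminal + freight + insurance = 428613.09 + 453.67 + 3450.45 + 264.54 = 432781.75
Ad valorem component: 432781.75 × 22% = 95211.99
Specific component: 13167 × 0.31 = 4081.77
Import duty = 95211.99 + 4081.77 = 99293.76
Buyer bears: origin terminal 453.67 + freight 3450.45 + insurance 264.54 + brokerage 263.50 + delivery 2061.67 + duty 99293.76 = 105787.59
Landed cost = invoice 428613.09 + 105787.59 = 534400.68

Total landed cost: USD 534400.68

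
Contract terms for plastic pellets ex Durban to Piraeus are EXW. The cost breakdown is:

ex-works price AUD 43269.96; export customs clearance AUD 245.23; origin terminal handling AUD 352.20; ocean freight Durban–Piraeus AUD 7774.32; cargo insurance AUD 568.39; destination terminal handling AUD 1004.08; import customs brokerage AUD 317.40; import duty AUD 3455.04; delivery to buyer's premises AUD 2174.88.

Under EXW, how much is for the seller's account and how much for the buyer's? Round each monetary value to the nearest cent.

Seller: AUD 43269.96; buyer: AUD 15891.54

EXW: the seller makes goods available at their premises; the buyer bears all onward costs.
Seller's account: goods 43269.96 = 43269.96
Buyer's account: export clearance 245.23 + origin terminal 352.20 + freight 7774.32 + insurance 568.39 + destination terminal 1004.08 + brokerage 317.40 + duty 3455.04 + delivery 2174.88 = 15891.54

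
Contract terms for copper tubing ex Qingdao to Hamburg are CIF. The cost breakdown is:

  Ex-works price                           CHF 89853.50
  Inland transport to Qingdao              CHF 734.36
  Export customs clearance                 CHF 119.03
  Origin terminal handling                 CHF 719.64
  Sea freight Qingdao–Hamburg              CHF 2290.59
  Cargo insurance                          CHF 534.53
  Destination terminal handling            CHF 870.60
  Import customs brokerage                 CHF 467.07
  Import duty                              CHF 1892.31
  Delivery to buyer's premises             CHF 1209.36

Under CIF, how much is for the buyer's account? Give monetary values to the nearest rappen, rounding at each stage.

CIF: the seller pays costs through ocean freight and marine insurance to the destination port.
Seller's account: goods 89853.50 + inland to port 734.36 + export clearance 119.03 + origin terminal 719.64 + freight 2290.59 + insurance 534.53 = 94251.65
Buyer's account: destination terminal 870.60 + brokerage 467.07 + duty 1892.31 + delivery 1209.36 = 4439.34

Buyer's account: CHF 4439.34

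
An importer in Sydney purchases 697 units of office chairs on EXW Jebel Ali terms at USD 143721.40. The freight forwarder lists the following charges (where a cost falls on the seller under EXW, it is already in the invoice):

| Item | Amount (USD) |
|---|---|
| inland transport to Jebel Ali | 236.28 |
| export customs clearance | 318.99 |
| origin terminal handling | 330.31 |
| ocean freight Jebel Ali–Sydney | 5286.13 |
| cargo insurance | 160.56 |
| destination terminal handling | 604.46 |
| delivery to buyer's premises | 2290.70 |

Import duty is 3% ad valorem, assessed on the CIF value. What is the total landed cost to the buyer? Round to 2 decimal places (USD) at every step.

EXW: the seller makes goods available at their premises; the buyer bears all onward costs.
CIF value = EXW price + inland to port + export clearance + origin terminal + freight + insurance = 143721.40 + 236.28 + 318.99 + 330.31 + 5286.13 + 160.56 = 150053.67
Import duty = 150053.67 × 3% = 4501.61
Buyer bears: inland to port 236.28 + export clearance 318.99 + origin terminal 330.31 + freight 5286.13 + insurance 160.56 + destination terminal 604.46 + delivery 2290.70 + duty 4501.61 = 13729.04
Landed cost = invoice 143721.40 + 13729.04 = 157450.44

Total landed cost: USD 157450.44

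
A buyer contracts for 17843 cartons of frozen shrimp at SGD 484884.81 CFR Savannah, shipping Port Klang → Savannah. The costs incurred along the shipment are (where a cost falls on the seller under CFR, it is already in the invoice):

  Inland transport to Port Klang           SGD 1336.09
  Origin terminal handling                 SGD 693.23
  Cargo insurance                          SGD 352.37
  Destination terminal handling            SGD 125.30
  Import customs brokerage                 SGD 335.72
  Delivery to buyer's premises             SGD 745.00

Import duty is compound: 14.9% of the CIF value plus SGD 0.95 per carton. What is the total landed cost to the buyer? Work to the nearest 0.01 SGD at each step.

CFR: the seller pays costs through ocean freight to the destination port, but not insurance.
Already in the invoice (seller's account under CFR): inland to port, origin terminal — exclude.
CIF value = CFR price + insurance = 484884.81 + 352.37 = 485237.18
Ad valorem component: 485237.18 × 14.9% = 72300.34
Specific component: 17843 × 0.95 = 16950.85
Import duty = 72300.34 + 16950.85 = 89251.19
Buyer bears: insurance 352.37 + destination terminal 125.30 + brokerage 335.72 + delivery 745.00 + duty 89251.19 = 90809.58
Landed cost = invoice 484884.81 + 90809.58 = 575694.39

Total landed cost: SGD 575694.39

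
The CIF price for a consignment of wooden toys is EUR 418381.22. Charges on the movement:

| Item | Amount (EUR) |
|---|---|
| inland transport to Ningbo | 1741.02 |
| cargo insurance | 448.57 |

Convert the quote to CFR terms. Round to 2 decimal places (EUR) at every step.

Not relevant to the conversion: inland to port — on the seller under both CIF and CFR; already in the CIF price and stays in the CFR price.
From CIF to CFR, the seller no longer bears: insurance.
CFR price = 418381.22 − 448.57 = 417932.65

CFR price: EUR 417932.65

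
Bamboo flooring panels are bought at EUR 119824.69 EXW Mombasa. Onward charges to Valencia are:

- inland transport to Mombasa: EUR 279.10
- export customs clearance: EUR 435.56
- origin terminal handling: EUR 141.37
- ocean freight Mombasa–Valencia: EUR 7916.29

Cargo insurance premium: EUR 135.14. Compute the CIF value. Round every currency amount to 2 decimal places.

CIF = EXW price + pre-shipment costs + freight + insurance
CIF = 119824.69 + 279.10 + 435.56 + 141.37 + 7916.29 + 135.14 = 128732.15

CIF value: EUR 128732.15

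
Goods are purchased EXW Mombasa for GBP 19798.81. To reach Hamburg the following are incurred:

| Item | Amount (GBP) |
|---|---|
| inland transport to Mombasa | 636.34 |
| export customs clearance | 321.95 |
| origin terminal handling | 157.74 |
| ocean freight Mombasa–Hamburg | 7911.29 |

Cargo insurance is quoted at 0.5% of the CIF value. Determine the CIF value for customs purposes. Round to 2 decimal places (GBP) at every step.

Let C be the CIF value. C = EXW price + pre-shipment costs + freight + 0.5% × C
C − 0.5% × C = 19798.81 + 636.34 + 321.95 + 157.74 + 7911.29
0.995 × C = 28826.13
C = 28826.13 / 0.995 = 28970.98
Insurance premium = 0.5% × 28970.98 = 144.85

CIF value: GBP 28970.98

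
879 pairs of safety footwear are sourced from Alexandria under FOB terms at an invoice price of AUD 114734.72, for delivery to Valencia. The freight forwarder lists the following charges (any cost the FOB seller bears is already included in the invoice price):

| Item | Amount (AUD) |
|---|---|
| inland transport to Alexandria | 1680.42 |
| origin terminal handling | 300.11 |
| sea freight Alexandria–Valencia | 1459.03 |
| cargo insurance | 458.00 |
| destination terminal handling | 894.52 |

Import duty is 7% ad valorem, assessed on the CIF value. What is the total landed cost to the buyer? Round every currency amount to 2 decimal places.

Total landed cost: AUD 125711.89

FOB: the seller bears costs until goods are on board at the origin port; the buyer bears freight, insurance and all costs thereafter.
Already in the invoice (seller's account under FOB): inland to port, origin terminal — exclude.
CIF value = FOB price + freight + insurance = 114734.72 + 1459.03 + 458.00 = 116651.75
Import duty = 116651.75 × 7% = 8165.62
Buyer bears: freight 1459.03 + insurance 458.00 + destination terminal 894.52 + duty 8165.62 = 10977.17
Landed cost = invoice 114734.72 + 10977.17 = 125711.89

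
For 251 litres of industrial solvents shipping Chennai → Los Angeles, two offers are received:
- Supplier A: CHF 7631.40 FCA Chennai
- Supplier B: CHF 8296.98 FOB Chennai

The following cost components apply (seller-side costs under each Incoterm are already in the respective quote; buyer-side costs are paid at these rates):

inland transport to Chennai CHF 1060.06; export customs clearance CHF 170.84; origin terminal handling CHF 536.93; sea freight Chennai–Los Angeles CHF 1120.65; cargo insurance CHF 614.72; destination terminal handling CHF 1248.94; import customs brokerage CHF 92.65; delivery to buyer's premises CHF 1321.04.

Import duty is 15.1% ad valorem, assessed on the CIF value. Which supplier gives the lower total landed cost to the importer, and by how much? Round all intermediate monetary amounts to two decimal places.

Supplier A (FCA):
CIF value = FCA price + origin terminal + freight + insurance = 7631.40 + 536.93 + 1120.65 + 614.72 = 9903.70
Import duty = 9903.70 × 15.1% = 1495.46
Buyer bears (A): 536.93 + 1120.65 + 614.72 + 1248.94 + 92.65 + 1321.04 = 4934.93
Landed cost (A) = invoice 7631.40 + 4934.93 + duty 1495.46 = 14061.79
Supplier B (FOB):
CIF value = FOB price + freight + insurance = 8296.98 + 1120.65 + 614.72 = 10032.35
Import duty = 10032.35 × 15.1% = 1514.88
Buyer bears (B): 1120.65 + 614.72 + 1248.94 + 92.65 + 1321.04 = 4398.00
Landed cost (B) = invoice 8296.98 + 4398.00 + duty 1514.88 = 14209.86
Difference = |14061.79 − 14209.86| = 148.07

Supplier A is cheaper by CHF 148.07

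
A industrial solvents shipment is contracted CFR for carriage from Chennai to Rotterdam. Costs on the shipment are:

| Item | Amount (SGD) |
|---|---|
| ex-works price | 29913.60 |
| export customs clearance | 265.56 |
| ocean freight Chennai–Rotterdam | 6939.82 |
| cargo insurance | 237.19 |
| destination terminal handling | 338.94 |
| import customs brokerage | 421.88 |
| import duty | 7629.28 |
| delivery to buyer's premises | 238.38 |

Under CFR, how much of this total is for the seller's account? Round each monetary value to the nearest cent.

Seller's account: SGD 37118.98

CFR: the seller pays costs through ocean freight to the destination port, but not insurance.
Seller's account: goods 29913.60 + export clearance 265.56 + freight 6939.82 = 37118.98
Buyer's account: insurance 237.19 + destination terminal 338.94 + brokerage 421.88 + duty 7629.28 + delivery 238.38 = 8865.67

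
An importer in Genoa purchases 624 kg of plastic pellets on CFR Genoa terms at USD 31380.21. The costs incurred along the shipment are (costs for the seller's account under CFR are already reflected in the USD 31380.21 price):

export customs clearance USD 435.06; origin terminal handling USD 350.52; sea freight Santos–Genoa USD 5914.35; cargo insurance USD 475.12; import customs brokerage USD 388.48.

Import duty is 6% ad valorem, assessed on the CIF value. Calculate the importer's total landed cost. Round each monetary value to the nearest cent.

CFR: the seller pays costs through ocean freight to the destination port, but not insurance.
Already in the invoice (seller's account under CFR): export clearance, origin terminal, freight — exclude.
CIF value = CFR price + insurance = 31380.21 + 475.12 = 31855.33
Import duty = 31855.33 × 6% = 1911.32
Buyer bears: insurance 475.12 + brokerage 388.48 + duty 1911.32 = 2774.92
Landed cost = invoice 31380.21 + 2774.92 = 34155.13

Total landed cost: USD 34155.13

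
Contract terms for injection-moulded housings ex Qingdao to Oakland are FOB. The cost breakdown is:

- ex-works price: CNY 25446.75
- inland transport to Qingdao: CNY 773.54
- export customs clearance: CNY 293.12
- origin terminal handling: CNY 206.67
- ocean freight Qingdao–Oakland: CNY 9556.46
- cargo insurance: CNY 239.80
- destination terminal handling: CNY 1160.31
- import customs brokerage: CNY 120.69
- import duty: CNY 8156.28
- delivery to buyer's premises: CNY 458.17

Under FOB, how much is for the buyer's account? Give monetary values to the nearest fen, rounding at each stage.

Buyer's account: CNY 19691.71

FOB: the seller bears costs until goods are on board at the origin port; the buyer bears freight, insurance and all costs thereafter.
Seller's account: goods 25446.75 + inland to port 773.54 + export clearance 293.12 + origin terminal 206.67 = 26720.08
Buyer's account: freight 9556.46 + insurance 239.80 + destination terminal 1160.31 + brokerage 120.69 + duty 8156.28 + delivery 458.17 = 19691.71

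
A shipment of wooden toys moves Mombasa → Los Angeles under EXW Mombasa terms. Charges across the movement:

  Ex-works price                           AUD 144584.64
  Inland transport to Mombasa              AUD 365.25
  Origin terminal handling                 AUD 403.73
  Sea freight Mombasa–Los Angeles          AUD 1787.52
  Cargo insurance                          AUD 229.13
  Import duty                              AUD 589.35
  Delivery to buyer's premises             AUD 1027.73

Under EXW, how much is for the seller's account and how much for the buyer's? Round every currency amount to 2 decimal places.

Seller: AUD 144584.64; buyer: AUD 4402.71

EXW: the seller makes goods available at their premises; the buyer bears all onward costs.
Seller's account: goods 144584.64 = 144584.64
Buyer's account: inland to port 365.25 + origin terminal 403.73 + freight 1787.52 + insurance 229.13 + duty 589.35 + delivery 1027.73 = 4402.71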